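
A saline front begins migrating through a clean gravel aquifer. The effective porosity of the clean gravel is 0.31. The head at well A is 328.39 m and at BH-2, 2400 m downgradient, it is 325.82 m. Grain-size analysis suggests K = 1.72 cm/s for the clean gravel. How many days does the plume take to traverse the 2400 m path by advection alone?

Convert K: 1.72 cm/s × 864 = 1486 m/day.
Hydraulic gradient i = (328.39 − 325.82) / 2400 = 2.57 / 2400 = 0.001071.
Darcy flux q = K · i = 1486 × 0.001071 = 1.591 m/day.
Seepage velocity v = q / n_e = 1.591 / 0.31 = 5.133 m/day.
Travel time t = L / v = 2400 / 5.133 = 467.5 days.

468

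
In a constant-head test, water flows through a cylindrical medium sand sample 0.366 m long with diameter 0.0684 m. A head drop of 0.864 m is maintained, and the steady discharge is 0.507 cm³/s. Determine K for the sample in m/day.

5.05

Cross-sectional area A = π·(d/2)² = π × (0.0684/2)² = 0.003675 m².
Convert discharge: 0.507 cm³/s = 5.070e-07 m³/s.
Darcy's law rearranged: K = Q·L / (A·Δh) = 5.070e-07 × 0.366 / (0.003675 × 0.864) = 5.845e-05 m/s = 5.050 m/day.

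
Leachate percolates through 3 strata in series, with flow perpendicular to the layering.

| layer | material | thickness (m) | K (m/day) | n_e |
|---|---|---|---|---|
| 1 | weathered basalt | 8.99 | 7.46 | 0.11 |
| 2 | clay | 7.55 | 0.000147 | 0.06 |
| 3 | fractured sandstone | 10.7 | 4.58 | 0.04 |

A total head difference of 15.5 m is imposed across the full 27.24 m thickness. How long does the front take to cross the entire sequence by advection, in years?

17.0

With flow normal to the layers, continuity requires the same specific discharge q through every layer.
Σ(b_i/K_i) = 8.99/7.46 + 7.55/0.000147 + 10.7/4.58 = 51364 d.
q = Δh / Σ(b_i/K_i) = 15.5 / 51364 = 0.0003018 m/day.
In each layer the seepage velocity is v_i = q/n_i, so the layer transit time is t_i = b_i·n_i / q:
  layer 1 (weathered basalt): t_1 = 8.99 × 0.11 / 0.0003018 = 3277 d
  layer 2 (clay): t_2 = 7.55 × 0.06 / 0.0003018 = 1501 d
  layer 3 (fractured sandstone): t_3 = 10.7 × 0.04 / 0.0003018 = 1418 d
Total t = Σ t_i = 6196 days = 16.97 years.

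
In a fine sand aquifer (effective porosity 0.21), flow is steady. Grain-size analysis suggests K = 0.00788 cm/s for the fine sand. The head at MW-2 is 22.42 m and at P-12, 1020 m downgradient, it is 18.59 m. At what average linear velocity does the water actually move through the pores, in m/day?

0.122

Convert K: 0.00788 cm/s × 864 = 6.808 m/day.
Hydraulic gradient i = (22.42 − 18.59) / 1020 = 3.83 / 1020 = 0.003755.
Darcy flux q = K · i = 6.808 × 0.003755 = 0.02556 m/day.
Seepage velocity v = q / n_e = 0.02556 / 0.21 = 0.1217 m/day.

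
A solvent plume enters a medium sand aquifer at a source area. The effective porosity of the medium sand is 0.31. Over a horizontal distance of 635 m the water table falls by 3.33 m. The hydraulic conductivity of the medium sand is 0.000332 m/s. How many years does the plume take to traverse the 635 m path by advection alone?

3.58

Convert K: 0.000332 m/s × 86400 = 28.68 m/day.
Hydraulic gradient i = Δh / L = 3.33 / 635 = 0.005244.
Darcy flux q = K · i = 28.68 × 0.005244 = 0.1504 m/day.
Seepage velocity v = q / n_e = 0.1504 / 0.31 = 0.4852 m/day.
Travel time t = L / v = 635 / 0.4852 = 1309 days = 3.583 years.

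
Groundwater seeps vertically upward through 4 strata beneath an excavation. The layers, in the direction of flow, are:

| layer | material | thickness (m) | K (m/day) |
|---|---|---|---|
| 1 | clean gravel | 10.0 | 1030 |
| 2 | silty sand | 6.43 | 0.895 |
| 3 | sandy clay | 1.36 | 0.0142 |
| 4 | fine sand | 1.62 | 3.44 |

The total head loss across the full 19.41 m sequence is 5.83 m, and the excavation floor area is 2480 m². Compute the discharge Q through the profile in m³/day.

Flow is perpendicular to layering, so the layers act in series and the equivalent K is the thickness-weighted harmonic mean.
Total thickness L = 10.0 + 6.43 + 1.36 + 1.62 = 19.41 m.
Σ(b_i/K_i) = 10.0/1030 + 6.43/0.895 + 1.36/0.0142 + 1.62/3.44 = 103.4 d.
K_eq = L / Σ(b_i/K_i) = 19.41 / 103.4 = 0.1876 m/day.
Q = K_eq · A · (Δh/L) = 0.1876 × 2480 × (5.83/19.41) = 139.8 m³/day.

140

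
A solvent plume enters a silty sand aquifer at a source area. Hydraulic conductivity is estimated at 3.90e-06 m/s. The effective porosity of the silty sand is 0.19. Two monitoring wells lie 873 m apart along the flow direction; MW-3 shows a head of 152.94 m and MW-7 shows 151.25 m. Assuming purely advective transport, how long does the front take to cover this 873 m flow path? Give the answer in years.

696

Convert K: 3.90e-06 m/s × 86400 = 0.3370 m/day.
Hydraulic gradient i = (152.94 − 151.25) / 873 = 1.69 / 873 = 0.001936.
Darcy flux q = K · i = 0.3370 × 0.001936 = 0.0006523 m/day.
Seepage velocity v = q / n_e = 0.0006523 / 0.19 = 0.003433 m/day.
Travel time t = L / v = 873 / 0.003433 = 2.543e+05 days = 696.2 years.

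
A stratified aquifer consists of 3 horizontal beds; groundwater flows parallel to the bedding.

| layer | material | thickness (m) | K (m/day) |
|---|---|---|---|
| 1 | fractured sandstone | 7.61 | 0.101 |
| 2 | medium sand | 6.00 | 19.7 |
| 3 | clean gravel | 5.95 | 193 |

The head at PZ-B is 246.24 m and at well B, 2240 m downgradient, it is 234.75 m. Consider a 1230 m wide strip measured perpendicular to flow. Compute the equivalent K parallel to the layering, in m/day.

Flow is parallel to layering, so each bed carries its own Darcy discharge and the transmissivities add.
Σ(K_i·b_i) = 0.101×7.61 + 19.7×6.00 + 193×5.95 = 1267 m²/day.
Total thickness b = 19.56 m, so K_eq = Σ(K_i·b_i)/b = 64.79 m/day.

64.8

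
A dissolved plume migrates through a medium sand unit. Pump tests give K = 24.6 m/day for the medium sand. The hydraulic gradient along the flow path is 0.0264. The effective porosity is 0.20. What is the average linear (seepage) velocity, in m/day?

Hydraulic gradient i = 0.0264.
Darcy flux q = K · i = 24.60 × 0.02640 = 0.6494 m/day.
Seepage velocity v = q / n_e = 0.6494 / 0.20 = 3.247 m/day.

3.25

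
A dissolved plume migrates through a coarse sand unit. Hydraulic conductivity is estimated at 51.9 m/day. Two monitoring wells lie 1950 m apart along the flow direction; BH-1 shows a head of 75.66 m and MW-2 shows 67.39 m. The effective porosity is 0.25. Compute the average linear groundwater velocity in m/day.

0.880

Hydraulic gradient i = (75.66 − 67.39) / 1950 = 8.27 / 1950 = 0.004241.
Darcy flux q = K · i = 51.90 × 0.004241 = 0.2201 m/day.
Seepage velocity v = q / n_e = 0.2201 / 0.25 = 0.8804 m/day.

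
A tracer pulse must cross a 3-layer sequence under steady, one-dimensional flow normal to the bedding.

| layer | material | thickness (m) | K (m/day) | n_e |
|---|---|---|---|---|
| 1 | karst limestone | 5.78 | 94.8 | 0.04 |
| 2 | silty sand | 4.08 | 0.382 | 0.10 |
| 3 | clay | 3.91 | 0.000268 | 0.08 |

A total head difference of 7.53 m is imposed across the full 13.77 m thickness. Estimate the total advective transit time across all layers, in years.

With flow normal to the layers, continuity requires the same specific discharge q through every layer.
Σ(b_i/K_i) = 5.78/94.8 + 4.08/0.382 + 3.91/0.000268 = 14600 d.
q = Δh / Σ(b_i/K_i) = 7.53 / 14600 = 0.0005157 m/day.
In each layer the seepage velocity is v_i = q/n_i, so the layer transit time is t_i = b_i·n_i / q:
  layer 1 (karst limestone): t_1 = 5.78 × 0.04 / 0.0005157 = 448.3 d
  layer 2 (silty sand): t_2 = 4.08 × 0.10 / 0.0005157 = 791.1 d
  layer 3 (clay): t_3 = 3.91 × 0.08 / 0.0005157 = 606.5 d
Total t = Σ t_i = 1846 days = 5.054 years.

5.05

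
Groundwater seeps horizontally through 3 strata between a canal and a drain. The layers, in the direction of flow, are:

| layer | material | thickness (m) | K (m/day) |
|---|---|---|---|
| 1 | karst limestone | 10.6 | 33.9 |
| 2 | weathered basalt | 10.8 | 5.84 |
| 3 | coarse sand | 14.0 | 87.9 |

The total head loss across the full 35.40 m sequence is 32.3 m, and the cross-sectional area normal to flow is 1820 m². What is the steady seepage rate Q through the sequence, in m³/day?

25300

Flow is perpendicular to layering, so the layers act in series and the equivalent K is the thickness-weighted harmonic mean.
Total thickness L = 10.6 + 10.8 + 14.0 = 35.40 m.
Σ(b_i/K_i) = 10.6/33.9 + 10.8/5.84 + 14.0/87.9 = 2.321 d.
K_eq = L / Σ(b_i/K_i) = 35.40 / 2.321 = 15.25 m/day.
Q = K_eq · A · (Δh/L) = 15.25 × 1820 × (32.3/35.40) = 25325 m³/day.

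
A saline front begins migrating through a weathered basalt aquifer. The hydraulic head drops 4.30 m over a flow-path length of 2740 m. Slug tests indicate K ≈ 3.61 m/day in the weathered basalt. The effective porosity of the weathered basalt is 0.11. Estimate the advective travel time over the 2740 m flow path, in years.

Hydraulic gradient i = Δh / L = 4.30 / 2740 = 0.001569.
Darcy flux q = K · i = 3.610 × 0.001569 = 0.005665 m/day.
Seepage velocity v = q / n_e = 0.005665 / 0.11 = 0.05150 m/day.
Travel time t = L / v = 2740 / 0.05150 = 53201 days = 145.7 years.

146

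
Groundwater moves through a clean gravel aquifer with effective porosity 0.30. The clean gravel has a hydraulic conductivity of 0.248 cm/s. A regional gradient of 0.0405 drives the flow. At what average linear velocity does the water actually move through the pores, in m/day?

Convert K: 0.248 cm/s × 864 = 214.3 m/day.
Hydraulic gradient i = 0.0405.
Darcy flux q = K · i = 214.3 × 0.04050 = 8.678 m/day.
Seepage velocity v = q / n_e = 8.678 / 0.30 = 28.93 m/day.

28.9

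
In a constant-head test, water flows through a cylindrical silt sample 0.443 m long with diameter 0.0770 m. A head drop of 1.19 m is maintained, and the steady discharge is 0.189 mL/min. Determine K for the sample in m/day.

0.0218

Cross-sectional area A = π·(d/2)² = π × (0.0770/2)² = 0.004657 m².
Convert discharge: 0.189 mL/min = 3.150e-09 m³/s.
Darcy's law rearranged: K = Q·L / (A·Δh) = 3.150e-09 × 0.443 / (0.004657 × 1.19) = 2.518e-07 m/s = 0.02176 m/day.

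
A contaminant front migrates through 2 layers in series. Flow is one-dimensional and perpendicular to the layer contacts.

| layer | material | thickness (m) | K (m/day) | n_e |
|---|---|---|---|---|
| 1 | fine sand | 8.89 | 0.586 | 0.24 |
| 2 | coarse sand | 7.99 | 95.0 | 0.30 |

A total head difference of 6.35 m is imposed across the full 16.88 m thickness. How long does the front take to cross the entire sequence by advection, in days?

With flow normal to the layers, continuity requires the same specific discharge q through every layer.
Σ(b_i/K_i) = 8.89/0.586 + 7.99/95.0 = 15.25 d.
q = Δh / Σ(b_i/K_i) = 6.35 / 15.25 = 0.4163 m/day.
In each layer the seepage velocity is v_i = q/n_i, so the layer transit time is t_i = b_i·n_i / q:
  layer 1 (fine sand): t_1 = 8.89 × 0.24 / 0.4163 = 5.126 d
  layer 2 (coarse sand): t_2 = 7.99 × 0.30 / 0.4163 = 5.758 d
Total t = Σ t_i = 10.88 days.

10.9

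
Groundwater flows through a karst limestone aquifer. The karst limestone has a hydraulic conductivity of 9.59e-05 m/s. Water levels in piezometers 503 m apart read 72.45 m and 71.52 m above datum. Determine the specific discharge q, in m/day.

Convert K: 9.59e-05 m/s × 86400 = 8.286 m/day.
Hydraulic gradient i = (72.45 − 71.52) / 503 = 0.93 / 503 = 0.001849.
Specific discharge q = K · i = 8.286 × 0.001849 = 0.01532 m/day.

0.0153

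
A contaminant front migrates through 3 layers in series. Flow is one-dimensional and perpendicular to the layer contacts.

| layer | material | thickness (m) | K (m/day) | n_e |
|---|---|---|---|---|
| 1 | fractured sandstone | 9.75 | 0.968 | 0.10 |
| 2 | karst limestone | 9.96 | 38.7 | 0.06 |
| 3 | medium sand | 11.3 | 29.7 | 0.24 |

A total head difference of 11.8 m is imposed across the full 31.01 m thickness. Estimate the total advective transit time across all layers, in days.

3.89

With flow normal to the layers, continuity requires the same specific discharge q through every layer.
Σ(b_i/K_i) = 9.75/0.968 + 9.96/38.7 + 11.3/29.7 = 10.71 d.
q = Δh / Σ(b_i/K_i) = 11.8 / 10.71 = 1.102 m/day.
In each layer the seepage velocity is v_i = q/n_i, so the layer transit time is t_i = b_i·n_i / q:
  layer 1 (fractured sandstone): t_1 = 9.75 × 0.10 / 1.102 = 0.8849 d
  layer 2 (karst limestone): t_2 = 9.96 × 0.06 / 1.102 = 0.5424 d
  layer 3 (medium sand): t_3 = 11.3 × 0.24 / 1.102 = 2.462 d
Total t = Σ t_i = 3.889 days.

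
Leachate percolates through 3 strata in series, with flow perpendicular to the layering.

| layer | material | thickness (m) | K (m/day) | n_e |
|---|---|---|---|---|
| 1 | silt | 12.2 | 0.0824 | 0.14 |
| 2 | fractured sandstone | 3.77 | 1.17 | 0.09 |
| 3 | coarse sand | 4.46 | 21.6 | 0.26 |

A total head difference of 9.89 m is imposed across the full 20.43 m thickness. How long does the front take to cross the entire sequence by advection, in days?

49.1

With flow normal to the layers, continuity requires the same specific discharge q through every layer.
Σ(b_i/K_i) = 12.2/0.0824 + 3.77/1.17 + 4.46/21.6 = 151.5 d.
q = Δh / Σ(b_i/K_i) = 9.89 / 151.5 = 0.06529 m/day.
In each layer the seepage velocity is v_i = q/n_i, so the layer transit time is t_i = b_i·n_i / q:
  layer 1 (silt): t_1 = 12.2 × 0.14 / 0.06529 = 26.16 d
  layer 2 (fractured sandstone): t_2 = 3.77 × 0.09 / 0.06529 = 5.197 d
  layer 3 (coarse sand): t_3 = 4.46 × 0.26 / 0.06529 = 17.76 d
Total t = Σ t_i = 49.12 days.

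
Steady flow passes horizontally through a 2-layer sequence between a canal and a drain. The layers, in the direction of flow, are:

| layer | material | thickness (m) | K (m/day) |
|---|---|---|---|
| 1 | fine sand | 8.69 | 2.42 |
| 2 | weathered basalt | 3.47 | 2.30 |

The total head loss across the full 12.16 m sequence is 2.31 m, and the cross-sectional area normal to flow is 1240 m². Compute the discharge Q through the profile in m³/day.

562

Flow is perpendicular to layering, so the layers act in series and the equivalent K is the thickness-weighted harmonic mean.
Total thickness L = 8.69 + 3.47 = 12.16 m.
Σ(b_i/K_i) = 8.69/2.42 + 3.47/2.30 = 5.100 d.
K_eq = L / Σ(b_i/K_i) = 12.16 / 5.100 = 2.384 m/day.
Q = K_eq · A · (Δh/L) = 2.384 × 1240 × (2.31/12.16) = 561.7 m³/day.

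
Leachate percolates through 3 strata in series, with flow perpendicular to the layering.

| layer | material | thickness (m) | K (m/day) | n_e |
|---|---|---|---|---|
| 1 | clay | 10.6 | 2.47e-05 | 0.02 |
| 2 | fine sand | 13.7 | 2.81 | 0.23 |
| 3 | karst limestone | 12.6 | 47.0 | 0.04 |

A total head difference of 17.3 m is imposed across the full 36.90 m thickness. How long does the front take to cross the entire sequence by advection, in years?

With flow normal to the layers, continuity requires the same specific discharge q through every layer.
Σ(b_i/K_i) = 10.6/2.47e-05 + 13.7/2.81 + 12.6/47.0 = 4.292e+05 d.
q = Δh / Σ(b_i/K_i) = 17.3 / 4.292e+05 = 4.031e-05 m/day.
In each layer the seepage velocity is v_i = q/n_i, so the layer transit time is t_i = b_i·n_i / q:
  layer 1 (clay): t_1 = 10.6 × 0.02 / 4.031e-05 = 5259 d
  layer 2 (fine sand): t_2 = 13.7 × 0.23 / 4.031e-05 = 78166 d
  layer 3 (karst limestone): t_3 = 12.6 × 0.04 / 4.031e-05 = 12503 d
Total t = Σ t_i = 95927 days = 262.6 years.

263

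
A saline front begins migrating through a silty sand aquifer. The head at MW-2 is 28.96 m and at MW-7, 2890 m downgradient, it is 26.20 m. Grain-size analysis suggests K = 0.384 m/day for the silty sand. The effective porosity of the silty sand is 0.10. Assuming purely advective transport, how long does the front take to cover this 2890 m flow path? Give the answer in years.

Hydraulic gradient i = (28.96 − 26.20) / 2890 = 2.76 / 2890 = 0.0009550.
Darcy flux q = K · i = 0.3840 × 0.0009550 = 0.0003667 m/day.
Seepage velocity v = q / n_e = 0.0003667 / 0.10 = 0.003667 m/day.
Travel time t = L / v = 2890 / 0.003667 = 7.881e+05 days = 2158 years.

2160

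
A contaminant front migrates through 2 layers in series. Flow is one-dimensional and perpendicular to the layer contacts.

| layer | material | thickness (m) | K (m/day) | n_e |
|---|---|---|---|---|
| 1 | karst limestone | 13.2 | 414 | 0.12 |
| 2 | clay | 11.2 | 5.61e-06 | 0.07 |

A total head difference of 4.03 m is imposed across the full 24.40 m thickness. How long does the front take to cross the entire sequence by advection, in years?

3210

With flow normal to the layers, continuity requires the same specific discharge q through every layer.
Σ(b_i/K_i) = 13.2/414 + 11.2/5.61e-06 = 1.996e+06 d.
q = Δh / Σ(b_i/K_i) = 4.03 / 1.996e+06 = 2.019e-06 m/day.
In each layer the seepage velocity is v_i = q/n_i, so the layer transit time is t_i = b_i·n_i / q:
  layer 1 (karst limestone): t_1 = 13.2 × 0.12 / 2.019e-06 = 7.847e+05 d
  layer 2 (clay): t_2 = 11.2 × 0.07 / 2.019e-06 = 3.884e+05 d
Total t = Σ t_i = 1.173e+06 days = 3212 years.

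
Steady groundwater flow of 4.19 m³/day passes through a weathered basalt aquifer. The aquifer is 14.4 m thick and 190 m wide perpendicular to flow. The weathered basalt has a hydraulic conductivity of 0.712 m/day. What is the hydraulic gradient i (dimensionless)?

0.00215

Cross-sectional area A = 190 × 14.4 = 2736 m².
From Q = K·A·i, i = Q / (K·A) = 4.19 / (0.7120 × 2736) = 0.002151.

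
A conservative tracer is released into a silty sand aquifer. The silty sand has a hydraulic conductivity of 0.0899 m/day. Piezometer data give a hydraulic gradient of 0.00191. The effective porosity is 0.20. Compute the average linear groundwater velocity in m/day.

Hydraulic gradient i = 0.00191.
Darcy flux q = K · i = 0.08990 × 0.001910 = 0.0001717 m/day.
Seepage velocity v = q / n_e = 0.0001717 / 0.20 = 0.0008585 m/day.

0.000859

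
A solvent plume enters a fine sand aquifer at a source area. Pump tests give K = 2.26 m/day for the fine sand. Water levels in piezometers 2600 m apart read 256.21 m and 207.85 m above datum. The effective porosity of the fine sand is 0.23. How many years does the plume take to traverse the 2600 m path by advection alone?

38.9

Hydraulic gradient i = (256.21 − 207.85) / 2600 = 48.36 / 2600 = 0.01860.
Darcy flux q = K · i = 2.260 × 0.01860 = 0.04204 m/day.
Seepage velocity v = q / n_e = 0.04204 / 0.23 = 0.1828 m/day.
Travel time t = L / v = 2600 / 0.1828 = 14226 days = 38.95 years.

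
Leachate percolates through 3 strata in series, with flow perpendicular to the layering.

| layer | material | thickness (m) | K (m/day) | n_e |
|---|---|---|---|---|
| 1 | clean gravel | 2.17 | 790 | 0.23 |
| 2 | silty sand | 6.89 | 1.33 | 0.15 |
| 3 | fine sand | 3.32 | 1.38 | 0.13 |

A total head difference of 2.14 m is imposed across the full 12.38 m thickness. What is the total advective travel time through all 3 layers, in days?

6.97

With flow normal to the layers, continuity requires the same specific discharge q through every layer.
Σ(b_i/K_i) = 2.17/790 + 6.89/1.33 + 3.32/1.38 = 7.589 d.
q = Δh / Σ(b_i/K_i) = 2.14 / 7.589 = 0.2820 m/day.
In each layer the seepage velocity is v_i = q/n_i, so the layer transit time is t_i = b_i·n_i / q:
  layer 1 (clean gravel): t_1 = 2.17 × 0.23 / 0.2820 = 1.770 d
  layer 2 (silty sand): t_2 = 6.89 × 0.15 / 0.2820 = 3.665 d
  layer 3 (fine sand): t_3 = 3.32 × 0.13 / 0.2820 = 1.531 d
Total t = Σ t_i = 6.966 days.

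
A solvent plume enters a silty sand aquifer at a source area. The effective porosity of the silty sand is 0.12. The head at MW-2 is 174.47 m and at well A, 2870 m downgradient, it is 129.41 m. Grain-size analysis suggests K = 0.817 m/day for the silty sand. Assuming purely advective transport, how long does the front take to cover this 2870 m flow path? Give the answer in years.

73.5

Hydraulic gradient i = (174.47 − 129.41) / 2870 = 45.06 / 2870 = 0.01570.
Darcy flux q = K · i = 0.8170 × 0.01570 = 0.01283 m/day.
Seepage velocity v = q / n_e = 0.01283 / 0.12 = 0.1069 m/day.
Travel time t = L / v = 2870 / 0.1069 = 26849 days = 73.51 years.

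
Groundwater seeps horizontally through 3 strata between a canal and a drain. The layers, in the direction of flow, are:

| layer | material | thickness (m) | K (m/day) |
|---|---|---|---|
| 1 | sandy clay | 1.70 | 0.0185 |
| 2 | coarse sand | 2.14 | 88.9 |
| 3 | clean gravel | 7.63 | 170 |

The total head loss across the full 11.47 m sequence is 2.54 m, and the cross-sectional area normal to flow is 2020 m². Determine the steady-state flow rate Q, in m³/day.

55.8

Flow is perpendicular to layering, so the layers act in series and the equivalent K is the thickness-weighted harmonic mean.
Total thickness L = 1.70 + 2.14 + 7.63 = 11.47 m.
Σ(b_i/K_i) = 1.70/0.0185 + 2.14/88.9 + 7.63/170 = 91.96 d.
K_eq = L / Σ(b_i/K_i) = 11.47 / 91.96 = 0.1247 m/day.
Q = K_eq · A · (Δh/L) = 0.1247 × 2020 × (2.54/11.47) = 55.79 m³/day.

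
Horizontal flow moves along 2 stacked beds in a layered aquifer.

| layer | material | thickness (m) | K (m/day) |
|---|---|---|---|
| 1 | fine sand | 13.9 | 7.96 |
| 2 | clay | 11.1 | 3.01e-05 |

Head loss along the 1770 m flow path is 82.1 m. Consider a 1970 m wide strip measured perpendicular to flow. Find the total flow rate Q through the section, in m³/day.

Flow is parallel to layering, so each bed carries its own Darcy discharge and the transmissivities add.
Σ(K_i·b_i) = 7.96×13.9 + 3.01e-05×11.1 = 110.6 m²/day.
Hydraulic gradient i = Δh / L = 82.1 / 1770 = 0.04638.
Q = Σ(K_i·b_i) · W · i = 110.6 × 1970 × 0.04638 = 10110 m³/day.

10100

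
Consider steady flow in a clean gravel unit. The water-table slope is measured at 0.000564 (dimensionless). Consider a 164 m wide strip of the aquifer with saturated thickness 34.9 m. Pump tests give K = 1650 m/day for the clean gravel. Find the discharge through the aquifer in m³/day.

5330

Cross-sectional area A = 164 × 34.9 = 5724 m².
Hydraulic gradient i = 0.000564.
Darcy's law: Q = K · A · i = 1650 × 5724 × 0.0005640 = 5326 m³/day.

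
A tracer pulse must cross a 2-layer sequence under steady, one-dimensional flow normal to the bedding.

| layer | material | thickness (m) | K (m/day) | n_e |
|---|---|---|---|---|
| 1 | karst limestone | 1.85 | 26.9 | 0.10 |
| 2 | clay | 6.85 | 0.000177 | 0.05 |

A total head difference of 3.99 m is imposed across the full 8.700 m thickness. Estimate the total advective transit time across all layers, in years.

With flow normal to the layers, continuity requires the same specific discharge q through every layer.
Σ(b_i/K_i) = 1.85/26.9 + 6.85/0.000177 = 38701 d.
q = Δh / Σ(b_i/K_i) = 3.99 / 38701 = 0.0001031 m/day.
In each layer the seepage velocity is v_i = q/n_i, so the layer transit time is t_i = b_i·n_i / q:
  layer 1 (karst limestone): t_1 = 1.85 × 0.10 / 0.0001031 = 1794 d
  layer 2 (clay): t_2 = 6.85 × 0.05 / 0.0001031 = 3322 d
Total t = Σ t_i = 5116 days = 14.01 years.

14.0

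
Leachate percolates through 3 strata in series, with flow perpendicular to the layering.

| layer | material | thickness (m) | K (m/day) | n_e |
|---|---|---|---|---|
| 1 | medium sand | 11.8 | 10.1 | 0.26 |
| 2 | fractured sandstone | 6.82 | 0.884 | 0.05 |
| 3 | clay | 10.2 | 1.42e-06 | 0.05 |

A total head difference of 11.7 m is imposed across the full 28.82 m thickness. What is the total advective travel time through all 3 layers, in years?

With flow normal to the layers, continuity requires the same specific discharge q through every layer.
Σ(b_i/K_i) = 11.8/10.1 + 6.82/0.884 + 10.2/1.42e-06 = 7.183e+06 d.
q = Δh / Σ(b_i/K_i) = 11.7 / 7.183e+06 = 1.629e-06 m/day.
In each layer the seepage velocity is v_i = q/n_i, so the layer transit time is t_i = b_i·n_i / q:
  layer 1 (medium sand): t_1 = 11.8 × 0.26 / 1.629e-06 = 1.884e+06 d
  layer 2 (fractured sandstone): t_2 = 6.82 × 0.05 / 1.629e-06 = 2.094e+05 d
  layer 3 (clay): t_3 = 10.2 × 0.05 / 1.629e-06 = 3.131e+05 d
Total t = Σ t_i = 2.406e+06 days = 6587 years.

6590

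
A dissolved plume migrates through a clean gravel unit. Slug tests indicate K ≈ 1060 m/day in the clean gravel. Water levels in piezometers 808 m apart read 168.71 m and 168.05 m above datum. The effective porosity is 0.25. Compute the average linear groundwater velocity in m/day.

Hydraulic gradient i = (168.71 − 168.05) / 808 = 0.66 / 808 = 0.0008168.
Darcy flux q = K · i = 1060 × 0.0008168 = 0.8658 m/day.
Seepage velocity v = q / n_e = 0.8658 / 0.25 = 3.463 m/day.

3.46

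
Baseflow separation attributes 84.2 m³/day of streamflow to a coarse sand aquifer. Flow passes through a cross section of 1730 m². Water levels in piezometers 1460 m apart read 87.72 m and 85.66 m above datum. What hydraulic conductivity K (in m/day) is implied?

Hydraulic gradient i = (87.72 − 85.66) / 1460 = 2.06 / 1460 = 0.001411.
From Q = K·A·i, K = Q / (A·i) = 84.2 / (1730 × 0.001411) = 34.49 m/day.

34.5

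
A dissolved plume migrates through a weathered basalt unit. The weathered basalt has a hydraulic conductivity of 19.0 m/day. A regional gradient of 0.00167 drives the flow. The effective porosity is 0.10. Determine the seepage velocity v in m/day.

0.317

Hydraulic gradient i = 0.00167.
Darcy flux q = K · i = 19.00 × 0.001670 = 0.03173 m/day.
Seepage velocity v = q / n_e = 0.03173 / 0.10 = 0.3173 m/day.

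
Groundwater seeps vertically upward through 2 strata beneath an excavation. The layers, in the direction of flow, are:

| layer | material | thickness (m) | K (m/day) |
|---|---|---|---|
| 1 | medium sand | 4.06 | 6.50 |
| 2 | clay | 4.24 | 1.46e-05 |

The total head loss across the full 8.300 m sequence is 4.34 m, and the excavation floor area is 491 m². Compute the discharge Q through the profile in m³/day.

0.00734

Flow is perpendicular to layering, so the layers act in series and the equivalent K is the thickness-weighted harmonic mean.
Total thickness L = 4.06 + 4.24 = 8.300 m.
Σ(b_i/K_i) = 4.06/6.50 + 4.24/1.46e-05 = 2.904e+05 d.
K_eq = L / Σ(b_i/K_i) = 8.300 / 2.904e+05 = 2.858e-05 m/day.
Q = K_eq · A · (Δh/L) = 2.858e-05 × 491 × (4.34/8.300) = 0.007338 m³/day.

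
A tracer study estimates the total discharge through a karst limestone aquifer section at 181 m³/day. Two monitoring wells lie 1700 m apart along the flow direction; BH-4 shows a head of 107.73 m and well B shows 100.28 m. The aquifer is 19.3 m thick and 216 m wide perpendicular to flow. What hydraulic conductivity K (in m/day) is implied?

9.91

Cross-sectional area A = 216 × 19.3 = 4169 m².
Hydraulic gradient i = (107.73 − 100.28) / 1700 = 7.45 / 1700 = 0.004382.
From Q = K·A·i, K = Q / (A·i) = 181 / (4169 × 0.004382) = 9.907 m/day.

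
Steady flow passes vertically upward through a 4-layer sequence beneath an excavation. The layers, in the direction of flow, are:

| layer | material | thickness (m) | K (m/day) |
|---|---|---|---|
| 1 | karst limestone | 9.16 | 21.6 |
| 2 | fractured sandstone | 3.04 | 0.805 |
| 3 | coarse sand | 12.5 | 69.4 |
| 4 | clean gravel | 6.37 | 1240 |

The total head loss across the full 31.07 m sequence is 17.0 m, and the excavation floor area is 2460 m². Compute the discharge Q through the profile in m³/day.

9540

Flow is perpendicular to layering, so the layers act in series and the equivalent K is the thickness-weighted harmonic mean.
Total thickness L = 9.16 + 3.04 + 12.5 + 6.37 = 31.07 m.
Σ(b_i/K_i) = 9.16/21.6 + 3.04/0.805 + 12.5/69.4 + 6.37/1240 = 4.386 d.
K_eq = L / Σ(b_i/K_i) = 31.07 / 4.386 = 7.084 m/day.
Q = K_eq · A · (Δh/L) = 7.084 × 2460 × (17.0/31.07) = 9535 m³/day.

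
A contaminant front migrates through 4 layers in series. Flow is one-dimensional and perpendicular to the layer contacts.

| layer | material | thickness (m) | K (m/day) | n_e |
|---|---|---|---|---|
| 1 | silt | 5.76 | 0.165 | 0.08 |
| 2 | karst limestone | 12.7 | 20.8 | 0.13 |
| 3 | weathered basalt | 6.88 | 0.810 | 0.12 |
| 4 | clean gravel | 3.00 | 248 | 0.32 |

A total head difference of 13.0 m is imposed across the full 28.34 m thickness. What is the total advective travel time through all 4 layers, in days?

13.2

With flow normal to the layers, continuity requires the same specific discharge q through every layer.
Σ(b_i/K_i) = 5.76/0.165 + 12.7/20.8 + 6.88/0.810 + 3.00/248 = 44.03 d.
q = Δh / Σ(b_i/K_i) = 13.0 / 44.03 = 0.2953 m/day.
In each layer the seepage velocity is v_i = q/n_i, so the layer transit time is t_i = b_i·n_i / q:
  layer 1 (silt): t_1 = 5.76 × 0.08 / 0.2953 = 1.561 d
  layer 2 (karst limestone): t_2 = 12.7 × 0.13 / 0.2953 = 5.591 d
  layer 3 (weathered basalt): t_3 = 6.88 × 0.12 / 0.2953 = 2.796 d
  layer 4 (clean gravel): t_4 = 3.00 × 0.32 / 0.2953 = 3.251 d
Total t = Σ t_i = 13.20 days.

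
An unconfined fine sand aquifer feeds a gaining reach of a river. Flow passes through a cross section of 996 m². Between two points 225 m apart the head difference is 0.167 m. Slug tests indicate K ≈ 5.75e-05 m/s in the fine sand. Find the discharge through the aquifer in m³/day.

Convert K: 5.75e-05 m/s × 86400 = 4.968 m/day.
Hydraulic gradient i = Δh / L = 0.167 / 225 = 0.0007422.
Darcy's law: Q = K · A · i = 4.968 × 996.0 × 0.0007422 = 3.673 m³/day.

3.67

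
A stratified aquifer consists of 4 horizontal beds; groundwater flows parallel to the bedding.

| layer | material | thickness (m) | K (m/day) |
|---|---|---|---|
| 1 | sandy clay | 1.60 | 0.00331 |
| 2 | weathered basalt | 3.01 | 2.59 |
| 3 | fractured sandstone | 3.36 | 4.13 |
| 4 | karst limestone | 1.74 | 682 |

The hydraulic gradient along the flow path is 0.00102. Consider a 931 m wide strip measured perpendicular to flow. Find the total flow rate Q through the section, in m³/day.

Flow is parallel to layering, so each bed carries its own Darcy discharge and the transmissivities add.
Σ(K_i·b_i) = 0.00331×1.60 + 2.59×3.01 + 4.13×3.36 + 682×1.74 = 1208 m²/day.
Hydraulic gradient i = 0.00102.
Q = Σ(K_i·b_i) · W · i = 1208 × 931 × 0.001020 = 1147 m³/day.

1150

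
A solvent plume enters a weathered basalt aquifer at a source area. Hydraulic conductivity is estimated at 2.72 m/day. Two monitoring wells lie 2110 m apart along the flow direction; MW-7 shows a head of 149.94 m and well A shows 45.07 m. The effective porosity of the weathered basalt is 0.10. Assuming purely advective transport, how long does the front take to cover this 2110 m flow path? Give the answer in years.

4.27

Hydraulic gradient i = (149.94 − 45.07) / 2110 = 104.87 / 2110 = 0.04970.
Darcy flux q = K · i = 2.720 × 0.04970 = 0.1352 m/day.
Seepage velocity v = q / n_e = 0.1352 / 0.10 = 1.352 m/day.
Travel time t = L / v = 2110 / 1.352 = 1561 days = 4.273 years.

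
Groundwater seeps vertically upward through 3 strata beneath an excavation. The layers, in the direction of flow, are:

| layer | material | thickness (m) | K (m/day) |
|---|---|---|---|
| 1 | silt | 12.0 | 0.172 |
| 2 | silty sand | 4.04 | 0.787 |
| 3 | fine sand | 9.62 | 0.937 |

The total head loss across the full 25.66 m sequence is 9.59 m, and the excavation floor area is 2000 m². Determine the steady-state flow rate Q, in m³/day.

Flow is perpendicular to layering, so the layers act in series and the equivalent K is the thickness-weighted harmonic mean.
Total thickness L = 12.0 + 4.04 + 9.62 = 25.66 m.
Σ(b_i/K_i) = 12.0/0.172 + 4.04/0.787 + 9.62/0.937 = 85.17 d.
K_eq = L / Σ(b_i/K_i) = 25.66 / 85.17 = 0.3013 m/day.
Q = K_eq · A · (Δh/L) = 0.3013 × 2000 × (9.59/25.66) = 225.2 m³/day.

225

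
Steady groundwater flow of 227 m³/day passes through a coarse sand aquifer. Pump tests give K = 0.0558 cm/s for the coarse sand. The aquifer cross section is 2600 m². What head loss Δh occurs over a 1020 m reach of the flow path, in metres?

1.85

Convert K: 0.0558 cm/s × 864 = 48.21 m/day.
From Q = K·A·i, i = Q / (K·A) = 227 / (48.21 × 2600) = 0.001811.
Head loss Δh = i · L = 0.001811 × 1020 = 1.847 m.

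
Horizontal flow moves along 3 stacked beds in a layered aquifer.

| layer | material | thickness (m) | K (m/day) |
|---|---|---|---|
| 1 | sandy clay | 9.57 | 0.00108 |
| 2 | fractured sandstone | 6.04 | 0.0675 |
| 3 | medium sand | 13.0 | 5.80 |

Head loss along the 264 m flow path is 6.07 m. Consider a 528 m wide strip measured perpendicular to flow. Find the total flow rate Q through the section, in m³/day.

Flow is parallel to layering, so each bed carries its own Darcy discharge and the transmissivities add.
Σ(K_i·b_i) = 0.00108×9.57 + 0.0675×6.04 + 5.80×13.0 = 75.82 m²/day.
Hydraulic gradient i = Δh / L = 6.07 / 264 = 0.02299.
Q = Σ(K_i·b_i) · W · i = 75.82 × 528 × 0.02299 = 920.4 m³/day.

920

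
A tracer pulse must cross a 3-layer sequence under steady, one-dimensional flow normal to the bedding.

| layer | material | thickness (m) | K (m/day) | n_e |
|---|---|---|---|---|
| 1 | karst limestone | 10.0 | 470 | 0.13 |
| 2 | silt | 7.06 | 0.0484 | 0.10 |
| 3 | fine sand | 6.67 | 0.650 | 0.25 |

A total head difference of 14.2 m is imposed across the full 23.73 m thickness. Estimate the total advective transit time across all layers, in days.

With flow normal to the layers, continuity requires the same specific discharge q through every layer.
Σ(b_i/K_i) = 10.0/470 + 7.06/0.0484 + 6.67/0.650 = 156.2 d.
q = Δh / Σ(b_i/K_i) = 14.2 / 156.2 = 0.09094 m/day.
In each layer the seepage velocity is v_i = q/n_i, so the layer transit time is t_i = b_i·n_i / q:
  layer 1 (karst limestone): t_1 = 10.0 × 0.13 / 0.09094 = 14.30 d
  layer 2 (silt): t_2 = 7.06 × 0.10 / 0.09094 = 7.764 d
  layer 3 (fine sand): t_3 = 6.67 × 0.25 / 0.09094 = 18.34 d
Total t = Σ t_i = 40.40 days.

40.4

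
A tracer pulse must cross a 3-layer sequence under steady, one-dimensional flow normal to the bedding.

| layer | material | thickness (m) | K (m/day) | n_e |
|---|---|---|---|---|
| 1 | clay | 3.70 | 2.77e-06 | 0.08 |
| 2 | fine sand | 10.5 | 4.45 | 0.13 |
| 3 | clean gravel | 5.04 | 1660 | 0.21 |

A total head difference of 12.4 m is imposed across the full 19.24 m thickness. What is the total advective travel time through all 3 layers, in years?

With flow normal to the layers, continuity requires the same specific discharge q through every layer.
Σ(b_i/K_i) = 3.70/2.77e-06 + 10.5/4.45 + 5.04/1660 = 1.336e+06 d.
q = Δh / Σ(b_i/K_i) = 12.4 / 1.336e+06 = 9.283e-06 m/day.
In each layer the seepage velocity is v_i = q/n_i, so the layer transit time is t_i = b_i·n_i / q:
  layer 1 (clay): t_1 = 3.70 × 0.08 / 9.283e-06 = 31885 d
  layer 2 (fine sand): t_2 = 10.5 × 0.13 / 9.283e-06 = 1.470e+05 d
  layer 3 (clean gravel): t_3 = 5.04 × 0.21 / 9.283e-06 = 1.140e+05 d
Total t = Σ t_i = 2.929e+05 days = 802.0 years.

802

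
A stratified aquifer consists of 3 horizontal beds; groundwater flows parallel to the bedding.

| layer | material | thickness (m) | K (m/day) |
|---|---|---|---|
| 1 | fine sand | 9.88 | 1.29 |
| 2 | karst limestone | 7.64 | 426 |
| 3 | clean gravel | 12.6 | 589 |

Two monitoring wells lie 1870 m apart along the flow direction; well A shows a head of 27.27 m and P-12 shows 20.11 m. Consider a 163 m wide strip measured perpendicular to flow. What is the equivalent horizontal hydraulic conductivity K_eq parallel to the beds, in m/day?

355

Flow is parallel to layering, so each bed carries its own Darcy discharge and the transmissivities add.
Σ(K_i·b_i) = 1.29×9.88 + 426×7.64 + 589×12.6 = 10689 m²/day.
Total thickness b = 30.12 m, so K_eq = Σ(K_i·b_i)/b = 354.9 m/day.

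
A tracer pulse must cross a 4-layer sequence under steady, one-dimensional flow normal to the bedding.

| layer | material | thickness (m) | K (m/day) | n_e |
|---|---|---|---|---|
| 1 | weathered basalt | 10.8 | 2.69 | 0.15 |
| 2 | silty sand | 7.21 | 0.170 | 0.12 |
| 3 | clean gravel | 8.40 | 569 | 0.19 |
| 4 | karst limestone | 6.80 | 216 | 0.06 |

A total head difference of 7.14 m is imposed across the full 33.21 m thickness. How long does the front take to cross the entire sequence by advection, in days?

With flow normal to the layers, continuity requires the same specific discharge q through every layer.
Σ(b_i/K_i) = 10.8/2.69 + 7.21/0.170 + 8.40/569 + 6.80/216 = 46.47 d.
q = Δh / Σ(b_i/K_i) = 7.14 / 46.47 = 0.1536 m/day.
In each layer the seepage velocity is v_i = q/n_i, so the layer transit time is t_i = b_i·n_i / q:
  layer 1 (weathered basalt): t_1 = 10.8 × 0.15 / 0.1536 = 10.54 d
  layer 2 (silty sand): t_2 = 7.21 × 0.12 / 0.1536 = 5.631 d
  layer 3 (clean gravel): t_3 = 8.40 × 0.19 / 0.1536 = 10.39 d
  layer 4 (karst limestone): t_4 = 6.80 × 0.06 / 0.1536 = 2.656 d
Total t = Σ t_i = 29.22 days.

29.2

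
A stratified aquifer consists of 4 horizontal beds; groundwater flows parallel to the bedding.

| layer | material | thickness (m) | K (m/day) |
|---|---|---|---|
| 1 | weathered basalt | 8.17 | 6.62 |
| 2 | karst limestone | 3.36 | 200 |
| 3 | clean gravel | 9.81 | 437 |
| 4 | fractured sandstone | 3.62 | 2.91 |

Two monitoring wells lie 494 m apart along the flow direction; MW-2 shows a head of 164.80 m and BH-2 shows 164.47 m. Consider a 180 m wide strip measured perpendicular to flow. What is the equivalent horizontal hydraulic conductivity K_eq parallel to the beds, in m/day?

Flow is parallel to layering, so each bed carries its own Darcy discharge and the transmissivities add.
Σ(K_i·b_i) = 6.62×8.17 + 200×3.36 + 437×9.81 + 2.91×3.62 = 5024 m²/day.
Total thickness b = 24.96 m, so K_eq = Σ(K_i·b_i)/b = 201.3 m/day.

201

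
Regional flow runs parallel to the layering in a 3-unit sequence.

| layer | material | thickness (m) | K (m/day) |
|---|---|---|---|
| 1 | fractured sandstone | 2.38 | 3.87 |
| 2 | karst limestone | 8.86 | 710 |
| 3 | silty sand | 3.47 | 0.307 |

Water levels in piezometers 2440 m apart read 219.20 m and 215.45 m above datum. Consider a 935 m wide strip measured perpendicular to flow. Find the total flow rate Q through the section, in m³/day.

Flow is parallel to layering, so each bed carries its own Darcy discharge and the transmissivities add.
Σ(K_i·b_i) = 3.87×2.38 + 710×8.86 + 0.307×3.47 = 6301 m²/day.
Hydraulic gradient i = (219.20 − 215.45) / 2440 = 3.75 / 2440 = 0.001537.
Q = Σ(K_i·b_i) · W · i = 6301 × 935 × 0.001537 = 9054 m³/day.

9050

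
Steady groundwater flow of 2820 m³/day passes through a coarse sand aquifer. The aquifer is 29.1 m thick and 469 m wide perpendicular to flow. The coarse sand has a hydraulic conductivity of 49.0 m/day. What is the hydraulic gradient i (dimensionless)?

0.00422

Cross-sectional area A = 469 × 29.1 = 13648 m².
From Q = K·A·i, i = Q / (K·A) = 2820 / (49.00 × 13648) = 0.004217.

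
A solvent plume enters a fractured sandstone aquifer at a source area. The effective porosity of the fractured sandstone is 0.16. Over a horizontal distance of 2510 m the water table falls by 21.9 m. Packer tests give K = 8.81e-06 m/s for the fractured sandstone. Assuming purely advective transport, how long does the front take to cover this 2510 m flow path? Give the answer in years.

166

Convert K: 8.81e-06 m/s × 86400 = 0.7612 m/day.
Hydraulic gradient i = Δh / L = 21.9 / 2510 = 0.008725.
Darcy flux q = K · i = 0.7612 × 0.008725 = 0.006641 m/day.
Seepage velocity v = q / n_e = 0.006641 / 0.16 = 0.04151 m/day.
Travel time t = L / v = 2510 / 0.04151 = 60469 days = 165.6 years.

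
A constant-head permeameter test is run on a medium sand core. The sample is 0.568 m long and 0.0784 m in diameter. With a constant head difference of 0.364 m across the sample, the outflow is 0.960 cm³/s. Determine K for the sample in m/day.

Cross-sectional area A = π·(d/2)² = π × (0.0784/2)² = 0.004827 m².
Convert discharge: 0.960 cm³/s = 9.600e-07 m³/s.
Darcy's law rearranged: K = Q·L / (A·Δh) = 9.600e-07 × 0.568 / (0.004827 × 0.364) = 0.0003103 m/s = 26.81 m/day.

26.8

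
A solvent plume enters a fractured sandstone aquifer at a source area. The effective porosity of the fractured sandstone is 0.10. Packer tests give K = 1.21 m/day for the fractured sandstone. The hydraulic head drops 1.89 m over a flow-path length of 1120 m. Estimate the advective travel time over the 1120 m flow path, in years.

Hydraulic gradient i = Δh / L = 1.89 / 1120 = 0.001687.
Darcy flux q = K · i = 1.210 × 0.001687 = 0.002042 m/day.
Seepage velocity v = q / n_e = 0.002042 / 0.10 = 0.02042 m/day.
Travel time t = L / v = 1120 / 0.02042 = 54852 days = 150.2 years.

150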